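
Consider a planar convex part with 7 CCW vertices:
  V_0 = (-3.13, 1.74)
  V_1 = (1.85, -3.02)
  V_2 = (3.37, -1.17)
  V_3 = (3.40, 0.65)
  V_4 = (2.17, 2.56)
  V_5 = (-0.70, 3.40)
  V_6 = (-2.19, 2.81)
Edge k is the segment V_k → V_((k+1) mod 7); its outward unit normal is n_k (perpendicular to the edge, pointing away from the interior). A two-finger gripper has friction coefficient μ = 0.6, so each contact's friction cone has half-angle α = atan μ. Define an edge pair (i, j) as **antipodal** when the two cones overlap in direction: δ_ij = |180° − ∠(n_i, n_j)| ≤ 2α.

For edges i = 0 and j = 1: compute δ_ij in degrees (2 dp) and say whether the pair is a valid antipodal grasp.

α = atan 0.6 = 30.96°;  2α = 61.93°
edge 0: e_0 = (+4.98, -4.76);  n_0 = (-0.6910, -0.7229)
edge 1: e_1 = (+1.52, +1.85);  n_1 = (+0.7727, -0.6348)
∠(n_0, n_1) = 94.30°
δ = |180° − 94.30°| = 85.70°
85.70° > 2α = 61.93°  →  invalid

δ = 85.70°, invalid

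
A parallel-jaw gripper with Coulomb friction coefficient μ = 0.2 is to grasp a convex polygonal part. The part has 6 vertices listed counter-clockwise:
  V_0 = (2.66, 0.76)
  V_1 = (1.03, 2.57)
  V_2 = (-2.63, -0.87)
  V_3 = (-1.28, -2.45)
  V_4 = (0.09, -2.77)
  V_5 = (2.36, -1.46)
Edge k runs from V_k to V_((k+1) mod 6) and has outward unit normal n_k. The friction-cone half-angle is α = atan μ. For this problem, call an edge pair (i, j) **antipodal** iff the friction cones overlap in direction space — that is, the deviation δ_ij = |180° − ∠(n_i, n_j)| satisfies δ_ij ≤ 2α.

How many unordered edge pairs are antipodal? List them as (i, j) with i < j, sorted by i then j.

α = atan 0.2 = 11.31°;  2α = 22.62°
n_0 = (+0.7431, +0.6692)
n_1 = (-0.6849, +0.7287)
n_2 = (-0.7603, -0.6496)
n_3 = (-0.2275, -0.9738)
n_4 = (+0.4998, -0.8661)
n_5 = (+0.9910, -0.1339)
  (0,1): δ = 88.78°  ·
  (0,2): δ = 1.49°  ✓
  (0,3): δ = 34.85°  ·
  (0,4): δ = 77.98°  ·
  (0,5): δ = 130.30°  ·
  (1,2): δ = 92.71°  ·
  (1,3): δ = 56.37°  ·
  (1,4): δ = 13.24°  ✓
  (1,5): δ = 39.08°  ·
  (2,3): δ = 143.66°  ·
  (2,4): δ = 100.52°  ·
  (2,5): δ = 48.21°  ·
  (3,4): δ = 136.86°  ·
  (3,5): δ = 84.55°  ·
  (4,5): δ = 127.68°  ·
antipodal pairs: 2

count = 2; pairs: (0,2), (1,4)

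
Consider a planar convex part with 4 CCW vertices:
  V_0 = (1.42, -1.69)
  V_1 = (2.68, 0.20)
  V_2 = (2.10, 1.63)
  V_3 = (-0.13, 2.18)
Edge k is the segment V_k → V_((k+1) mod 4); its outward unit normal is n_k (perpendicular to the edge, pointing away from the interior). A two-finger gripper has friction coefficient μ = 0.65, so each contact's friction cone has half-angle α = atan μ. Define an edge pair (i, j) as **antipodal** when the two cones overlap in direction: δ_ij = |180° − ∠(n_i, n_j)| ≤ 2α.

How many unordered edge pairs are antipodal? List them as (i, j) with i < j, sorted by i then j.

count = 3; pairs: (0,3), (1,3), (2,3)

α = atan 0.65 = 33.02°;  2α = 66.05°
n_0 = (+0.8321, -0.5547)
n_1 = (+0.9267, +0.3759)
n_2 = (+0.2395, +0.9709)
n_3 = (-0.9283, -0.3718)
  (0,1): δ = 124.23°  ·
  (0,2): δ = 70.16°  ·
  (0,3): δ = 55.52°  ✓
  (1,2): δ = 125.93°  ·
  (1,3): δ = 0.25°  ✓
  (2,3): δ = 54.32°  ✓
antipodal pairs: 3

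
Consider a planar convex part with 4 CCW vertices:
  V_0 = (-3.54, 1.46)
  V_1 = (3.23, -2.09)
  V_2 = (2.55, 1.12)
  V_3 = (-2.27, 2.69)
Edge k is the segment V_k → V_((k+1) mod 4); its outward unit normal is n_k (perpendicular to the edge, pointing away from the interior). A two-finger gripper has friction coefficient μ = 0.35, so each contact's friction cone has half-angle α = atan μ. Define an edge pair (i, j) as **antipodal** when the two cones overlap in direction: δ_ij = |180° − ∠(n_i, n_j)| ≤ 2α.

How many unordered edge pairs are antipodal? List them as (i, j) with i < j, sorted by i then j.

count = 1; pairs: (0,2)

α = atan 0.35 = 19.29°;  2α = 38.58°
n_0 = (-0.4644, -0.8856)
n_1 = (+0.9783, +0.2072)
n_2 = (+0.3097, +0.9508)
n_3 = (-0.6957, +0.7183)
  (0,1): δ = 50.37°  ·
  (0,2): δ = 9.63°  ✓
  (0,3): δ = 71.75°  ·
  (1,2): δ = 120.00°  ·
  (1,3): δ = 57.88°  ·
  (2,3): δ = 117.87°  ·
antipodal pairs: 1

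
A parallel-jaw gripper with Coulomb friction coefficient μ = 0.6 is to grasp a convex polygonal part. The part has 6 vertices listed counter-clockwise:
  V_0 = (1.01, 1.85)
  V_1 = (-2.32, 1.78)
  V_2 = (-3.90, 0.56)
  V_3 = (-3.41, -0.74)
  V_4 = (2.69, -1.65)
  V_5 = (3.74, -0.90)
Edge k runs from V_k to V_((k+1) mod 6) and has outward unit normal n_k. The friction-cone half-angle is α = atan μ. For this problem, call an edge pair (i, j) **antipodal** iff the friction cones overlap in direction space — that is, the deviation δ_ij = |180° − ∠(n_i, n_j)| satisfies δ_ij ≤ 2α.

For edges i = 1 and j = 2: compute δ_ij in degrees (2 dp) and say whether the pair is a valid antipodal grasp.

δ = 107.02°, invalid

α = atan 0.6 = 30.96°;  2α = 61.93°
edge 1: e_1 = (-1.58, -1.22);  n_1 = (-0.6112, +0.7915)
edge 2: e_2 = (+0.49, -1.30);  n_2 = (-0.9357, -0.3527)
∠(n_1, n_2) = 72.98°
δ = |180° − 72.98°| = 107.02°
107.02° > 2α = 61.93°  →  invalid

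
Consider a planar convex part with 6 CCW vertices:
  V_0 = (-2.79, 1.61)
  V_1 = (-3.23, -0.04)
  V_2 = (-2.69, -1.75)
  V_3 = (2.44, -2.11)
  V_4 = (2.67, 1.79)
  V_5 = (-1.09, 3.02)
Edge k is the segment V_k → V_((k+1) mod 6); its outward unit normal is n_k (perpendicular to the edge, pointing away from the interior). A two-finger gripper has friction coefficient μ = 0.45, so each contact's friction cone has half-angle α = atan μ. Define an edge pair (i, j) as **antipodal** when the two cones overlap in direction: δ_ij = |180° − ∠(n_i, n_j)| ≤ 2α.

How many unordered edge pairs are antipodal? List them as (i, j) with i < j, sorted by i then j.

count = 5; pairs: (0,3), (1,3), (2,4), (2,5), (3,5)

α = atan 0.45 = 24.23°;  2α = 48.46°
n_0 = (-0.9662, +0.2577)
n_1 = (-0.9536, -0.3011)
n_2 = (-0.0700, -0.9975)
n_3 = (+0.9983, -0.0589)
n_4 = (+0.3109, +0.9504)
n_5 = (-0.6384, +0.7697)
  (0,1): δ = 147.54°  ·
  (0,2): δ = 79.08°  ·
  (0,3): δ = 11.56°  ✓
  (0,4): δ = 86.82°  ·
  (0,5): δ = 144.60°  ·
  (1,2): δ = 111.54°  ·
  (1,3): δ = 20.90°  ✓
  (1,4): δ = 54.36°  ·
  (1,5): δ = 112.15°  ·
  (2,3): δ = 89.36°  ·
  (2,4): δ = 14.10°  ✓
  (2,5): δ = 43.69°  ✓
  (3,4): δ = 104.74°  ·
  (3,5): δ = 46.95°  ✓
  (4,5): δ = 122.21°  ·
antipodal pairs: 5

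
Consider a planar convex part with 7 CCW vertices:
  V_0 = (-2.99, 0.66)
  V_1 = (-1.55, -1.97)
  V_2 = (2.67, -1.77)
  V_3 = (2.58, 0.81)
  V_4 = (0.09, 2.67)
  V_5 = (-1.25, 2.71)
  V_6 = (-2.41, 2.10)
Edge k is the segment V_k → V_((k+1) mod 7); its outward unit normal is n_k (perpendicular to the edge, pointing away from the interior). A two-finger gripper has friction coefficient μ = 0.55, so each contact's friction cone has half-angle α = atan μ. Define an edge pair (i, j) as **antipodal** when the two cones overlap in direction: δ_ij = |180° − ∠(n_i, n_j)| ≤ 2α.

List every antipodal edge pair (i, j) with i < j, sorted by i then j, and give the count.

count = 6; pairs: (0,2), (0,3), (1,3), (1,4), (1,5), (2,6)

α = atan 0.55 = 28.81°;  2α = 57.62°
n_0 = (-0.8771, -0.4803)
n_1 = (+0.0473, -0.9989)
n_2 = (+0.9994, +0.0349)
n_3 = (+0.5985, +0.8012)
n_4 = (+0.0298, +0.9996)
n_5 = (-0.4654, +0.8851)
n_6 = (-0.9276, +0.3736)
  (0,1): δ = 115.99°  ·
  (0,2): δ = 26.70°  ✓
  (0,3): δ = 24.54°  ✓
  (0,4): δ = 59.59°  ·
  (0,5): δ = 89.04°  ·
  (0,6): δ = 129.36°  ·
  (1,2): δ = 90.72°  ·
  (1,3): δ = 39.47°  ✓
  (1,4): δ = 4.42°  ✓
  (1,5): δ = 25.02°  ✓
  (1,6): δ = 65.35°  ·
  (2,3): δ = 128.76°  ·
  (2,4): δ = 93.71°  ·
  (2,5): δ = 64.26°  ·
  (2,6): δ = 23.94°  ✓
  (3,4): δ = 144.95°  ·
  (3,5): δ = 115.50°  ·
  (3,6): δ = 75.18°  ·
  (4,5): δ = 150.55°  ·
  (4,6): δ = 110.23°  ·
  (5,6): δ = 139.68°  ·
antipodal pairs: 6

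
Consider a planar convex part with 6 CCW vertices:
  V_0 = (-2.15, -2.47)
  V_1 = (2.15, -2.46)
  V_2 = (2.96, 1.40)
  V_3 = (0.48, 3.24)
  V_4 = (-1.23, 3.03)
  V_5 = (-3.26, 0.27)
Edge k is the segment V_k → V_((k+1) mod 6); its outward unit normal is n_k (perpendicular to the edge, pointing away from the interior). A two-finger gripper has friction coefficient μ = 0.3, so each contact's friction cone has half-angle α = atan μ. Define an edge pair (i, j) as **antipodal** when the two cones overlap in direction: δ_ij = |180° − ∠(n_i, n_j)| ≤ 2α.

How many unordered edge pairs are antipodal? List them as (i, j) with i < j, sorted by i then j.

count = 3; pairs: (0,3), (1,4), (2,5)

α = atan 0.3 = 16.70°;  2α = 33.40°
n_0 = (+0.0023, -1.0000)
n_1 = (+0.9787, -0.2054)
n_2 = (+0.5958, +0.8031)
n_3 = (-0.1219, +0.9925)
n_4 = (-0.8056, +0.5925)
n_5 = (-0.9268, -0.3755)
  (0,1): δ = 101.98°  ·
  (0,2): δ = 36.71°  ·
  (0,3): δ = 6.87°  ✓
  (0,4): δ = 53.53°  ·
  (0,5): δ = 111.92°  ·
  (1,2): δ = 114.72°  ·
  (1,3): δ = 71.15°  ·
  (1,4): δ = 24.48°  ✓
  (1,5): δ = 33.90°  ·
  (2,3): δ = 136.43°  ·
  (2,4): δ = 89.76°  ·
  (2,5): δ = 31.37°  ✓
  (3,4): δ = 133.34°  ·
  (3,5): δ = 74.95°  ·
  (4,5): δ = 121.61°  ·
antipodal pairs: 3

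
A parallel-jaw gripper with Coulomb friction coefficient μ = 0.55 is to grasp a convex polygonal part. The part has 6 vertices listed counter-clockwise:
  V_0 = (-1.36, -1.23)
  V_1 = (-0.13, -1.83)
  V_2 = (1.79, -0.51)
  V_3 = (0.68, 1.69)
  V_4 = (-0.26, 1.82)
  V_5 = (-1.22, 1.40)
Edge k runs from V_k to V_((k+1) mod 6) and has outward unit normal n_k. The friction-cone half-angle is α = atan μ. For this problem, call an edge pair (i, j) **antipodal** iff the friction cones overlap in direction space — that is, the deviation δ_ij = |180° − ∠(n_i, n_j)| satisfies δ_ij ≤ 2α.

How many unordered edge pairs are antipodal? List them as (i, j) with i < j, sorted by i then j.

count = 7; pairs: (0,2), (0,3), (0,4), (1,3), (1,4), (1,5), (2,5)

α = atan 0.55 = 28.81°;  2α = 57.62°
n_0 = (-0.4384, -0.8988)
n_1 = (+0.5665, -0.8240)
n_2 = (+0.8928, +0.4505)
n_3 = (+0.1370, +0.9906)
n_4 = (-0.4008, +0.9162)
n_5 = (-0.9986, +0.0532)
  (0,1): δ = 119.49°  ·
  (0,2): δ = 37.22°  ✓
  (0,3): δ = 18.13°  ✓
  (0,4): δ = 49.63°  ✓
  (0,5): δ = 112.96°  ·
  (1,2): δ = 97.74°  ·
  (1,3): δ = 42.38°  ✓
  (1,4): δ = 10.88°  ✓
  (1,5): δ = 52.44°  ✓
  (2,3): δ = 124.65°  ·
  (2,4): δ = 93.14°  ·
  (2,5): δ = 29.82°  ✓
  (3,4): δ = 148.50°  ·
  (3,5): δ = 85.17°  ·
  (4,5): δ = 116.68°  ·
antipodal pairs: 7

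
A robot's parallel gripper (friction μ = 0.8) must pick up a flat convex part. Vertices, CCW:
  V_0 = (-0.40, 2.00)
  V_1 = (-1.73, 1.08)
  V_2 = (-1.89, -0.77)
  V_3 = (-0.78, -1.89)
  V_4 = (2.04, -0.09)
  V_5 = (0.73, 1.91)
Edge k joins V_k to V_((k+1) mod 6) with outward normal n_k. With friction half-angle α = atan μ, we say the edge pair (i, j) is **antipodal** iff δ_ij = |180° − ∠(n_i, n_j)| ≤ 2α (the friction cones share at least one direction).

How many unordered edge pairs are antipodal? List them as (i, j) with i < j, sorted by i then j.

α = atan 0.8 = 38.66°;  2α = 77.32°
n_0 = (-0.5689, +0.8224)
n_1 = (-0.9963, +0.0862)
n_2 = (-0.7103, -0.7039)
n_3 = (+0.5380, -0.8429)
n_4 = (+0.8365, +0.5479)
n_5 = (+0.0794, +0.9968)
  (0,1): δ = 129.62°  ·
  (0,2): δ = 79.93°  ·
  (0,3): δ = 2.12°  ✓
  (0,4): δ = 88.55°  ·
  (0,5): δ = 140.77°  ·
  (1,2): δ = 130.31°  ·
  (1,3): δ = 52.51°  ✓
  (1,4): δ = 38.17°  ✓
  (1,5): δ = 90.39°  ·
  (2,3): δ = 102.19°  ·
  (2,4): δ = 11.52°  ✓
  (2,5): δ = 40.70°  ✓
  (3,4): δ = 89.33°  ·
  (3,5): δ = 37.10°  ✓
  (4,5): δ = 127.78°  ·
antipodal pairs: 6

count = 6; pairs: (0,3), (1,3), (1,4), (2,4), (2,5), (3,5)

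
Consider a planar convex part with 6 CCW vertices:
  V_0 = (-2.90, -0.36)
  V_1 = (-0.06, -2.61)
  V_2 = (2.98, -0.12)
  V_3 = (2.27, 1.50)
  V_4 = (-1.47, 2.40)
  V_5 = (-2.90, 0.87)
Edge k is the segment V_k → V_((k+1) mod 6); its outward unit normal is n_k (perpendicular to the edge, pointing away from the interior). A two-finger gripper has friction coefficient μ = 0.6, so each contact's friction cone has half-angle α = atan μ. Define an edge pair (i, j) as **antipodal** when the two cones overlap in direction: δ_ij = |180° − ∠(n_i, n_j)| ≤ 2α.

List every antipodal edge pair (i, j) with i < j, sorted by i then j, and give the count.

count = 6; pairs: (0,2), (0,3), (1,3), (1,4), (1,5), (2,5)

α = atan 0.6 = 30.96°;  2α = 61.93°
n_0 = (-0.6210, -0.7838)
n_1 = (+0.6337, -0.7736)
n_2 = (+0.9159, +0.4014)
n_3 = (+0.2340, +0.9722)
n_4 = (-0.7306, +0.6828)
n_5 = (-1.0000, -0.0000)
  (0,1): δ = 102.29°  ·
  (0,2): δ = 27.95°  ✓
  (0,3): δ = 24.86°  ✓
  (0,4): δ = 85.32°  ·
  (0,5): δ = 128.39°  ·
  (1,2): δ = 105.65°  ·
  (1,3): δ = 52.85°  ✓
  (1,4): δ = 7.61°  ✓
  (1,5): δ = 50.68°  ✓
  (2,3): δ = 127.20°  ·
  (2,4): δ = 66.73°  ·
  (2,5): δ = 23.67°  ✓
  (3,4): δ = 119.53°  ·
  (3,5): δ = 76.47°  ·
  (4,5): δ = 136.93°  ·
antipodal pairs: 6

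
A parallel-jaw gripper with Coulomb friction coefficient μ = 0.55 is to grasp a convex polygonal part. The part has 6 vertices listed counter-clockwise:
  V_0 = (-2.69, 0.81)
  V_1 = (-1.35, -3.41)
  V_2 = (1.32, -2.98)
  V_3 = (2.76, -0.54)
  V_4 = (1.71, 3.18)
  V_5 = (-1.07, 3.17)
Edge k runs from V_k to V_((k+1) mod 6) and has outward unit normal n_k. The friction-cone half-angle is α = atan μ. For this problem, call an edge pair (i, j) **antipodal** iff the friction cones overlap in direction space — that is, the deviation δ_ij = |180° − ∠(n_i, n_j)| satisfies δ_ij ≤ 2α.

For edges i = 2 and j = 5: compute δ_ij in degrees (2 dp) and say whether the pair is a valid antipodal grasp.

α = atan 0.55 = 28.81°;  2α = 57.62°
edge 2: e_2 = (+1.44, +2.44);  n_2 = (+0.8612, -0.5083)
edge 5: e_5 = (-1.62, -2.36);  n_5 = (-0.8244, +0.5659)
∠(n_2, n_5) = 176.08°
δ = |180° − 176.08°| = 3.92°
3.92° ≤ 2α = 57.62°  →  valid

δ = 3.92°, valid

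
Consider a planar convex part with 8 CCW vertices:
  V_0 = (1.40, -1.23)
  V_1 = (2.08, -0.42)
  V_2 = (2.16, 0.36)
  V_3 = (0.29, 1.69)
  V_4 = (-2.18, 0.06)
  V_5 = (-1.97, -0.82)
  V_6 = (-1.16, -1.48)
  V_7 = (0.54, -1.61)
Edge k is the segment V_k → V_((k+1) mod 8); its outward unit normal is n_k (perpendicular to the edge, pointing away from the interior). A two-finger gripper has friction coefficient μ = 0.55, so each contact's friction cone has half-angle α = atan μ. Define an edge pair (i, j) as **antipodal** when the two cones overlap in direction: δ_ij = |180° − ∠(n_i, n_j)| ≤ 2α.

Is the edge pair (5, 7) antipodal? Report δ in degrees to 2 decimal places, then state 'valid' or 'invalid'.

α = atan 0.55 = 28.81°;  2α = 57.62°
edge 5: e_5 = (+0.81, -0.66);  n_5 = (-0.6317, -0.7752)
edge 7: e_7 = (+0.86, +0.38);  n_7 = (+0.4042, -0.9147)
∠(n_5, n_7) = 63.01°
δ = |180° − 63.01°| = 116.99°
116.99° > 2α = 57.62°  →  invalid

δ = 116.99°, invalid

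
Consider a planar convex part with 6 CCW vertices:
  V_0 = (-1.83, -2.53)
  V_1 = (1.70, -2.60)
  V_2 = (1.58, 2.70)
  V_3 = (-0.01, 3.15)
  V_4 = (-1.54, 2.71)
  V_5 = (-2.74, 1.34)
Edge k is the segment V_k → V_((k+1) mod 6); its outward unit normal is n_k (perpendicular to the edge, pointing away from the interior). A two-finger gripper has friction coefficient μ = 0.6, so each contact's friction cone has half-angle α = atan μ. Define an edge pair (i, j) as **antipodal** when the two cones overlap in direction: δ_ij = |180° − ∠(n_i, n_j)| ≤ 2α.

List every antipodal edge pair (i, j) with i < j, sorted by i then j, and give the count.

count = 6; pairs: (0,2), (0,3), (0,4), (1,4), (1,5), (2,5)

α = atan 0.6 = 30.96°;  2α = 61.93°
n_0 = (-0.0198, -0.9998)
n_1 = (+0.9997, +0.0226)
n_2 = (+0.2723, +0.9622)
n_3 = (-0.2764, +0.9610)
n_4 = (-0.7522, +0.6589)
n_5 = (-0.9735, -0.2289)
  (0,1): δ = 87.57°  ·
  (0,2): δ = 14.67°  ✓
  (0,3): δ = 17.18°  ✓
  (0,4): δ = 49.92°  ✓
  (0,5): δ = 104.37°  ·
  (1,2): δ = 107.10°  ·
  (1,3): δ = 75.25°  ·
  (1,4): δ = 42.51°  ✓
  (1,5): δ = 11.94°  ✓
  (2,3): δ = 148.15°  ·
  (2,4): δ = 115.41°  ·
  (2,5): δ = 60.97°  ✓
  (3,4): δ = 147.26°  ·
  (3,5): δ = 92.81°  ·
  (4,5): δ = 125.55°  ·
antipodal pairs: 6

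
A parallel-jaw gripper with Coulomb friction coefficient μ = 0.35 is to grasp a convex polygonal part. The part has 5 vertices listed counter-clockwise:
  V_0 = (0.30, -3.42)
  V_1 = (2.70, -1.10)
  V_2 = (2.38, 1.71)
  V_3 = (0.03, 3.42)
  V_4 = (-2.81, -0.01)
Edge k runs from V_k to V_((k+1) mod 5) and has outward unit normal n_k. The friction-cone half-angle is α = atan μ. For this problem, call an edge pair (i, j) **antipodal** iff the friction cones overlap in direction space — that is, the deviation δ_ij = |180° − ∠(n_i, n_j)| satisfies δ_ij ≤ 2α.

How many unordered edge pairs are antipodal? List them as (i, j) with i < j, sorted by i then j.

count = 3; pairs: (0,3), (1,4), (2,4)

α = atan 0.35 = 19.29°;  2α = 38.58°
n_0 = (+0.6950, -0.7190)
n_1 = (+0.9936, +0.1131)
n_2 = (+0.5884, +0.8086)
n_3 = (-0.7702, +0.6378)
n_4 = (-0.7389, -0.6739)
  (0,1): δ = 127.53°  ·
  (0,2): δ = 80.07°  ·
  (0,3): δ = 6.35°  ✓
  (0,4): δ = 88.34°  ·
  (1,2): δ = 132.54°  ·
  (1,3): δ = 46.12°  ·
  (1,4): δ = 35.87°  ✓
  (2,3): δ = 93.58°  ·
  (2,4): δ = 11.59°  ✓
  (3,4): δ = 98.01°  ·
antipodal pairs: 3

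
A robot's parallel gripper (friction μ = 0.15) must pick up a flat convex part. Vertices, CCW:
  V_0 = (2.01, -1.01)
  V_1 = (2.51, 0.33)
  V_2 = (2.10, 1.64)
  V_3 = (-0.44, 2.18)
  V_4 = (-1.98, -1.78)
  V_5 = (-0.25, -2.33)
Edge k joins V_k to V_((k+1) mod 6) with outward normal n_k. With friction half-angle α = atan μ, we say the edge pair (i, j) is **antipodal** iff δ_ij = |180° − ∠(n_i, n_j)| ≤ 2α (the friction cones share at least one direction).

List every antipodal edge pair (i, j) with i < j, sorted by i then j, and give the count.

count = 2; pairs: (0,3), (2,4)

α = atan 0.15 = 8.53°;  2α = 17.06°
n_0 = (+0.9369, -0.3496)
n_1 = (+0.9544, +0.2987)
n_2 = (+0.2080, +0.9781)
n_3 = (-0.9320, +0.3624)
n_4 = (-0.3030, -0.9530)
n_5 = (+0.5043, -0.8635)
  (0,1): δ = 142.16°  ·
  (0,2): δ = 81.54°  ·
  (0,3): δ = 0.79°  ✓
  (0,4): δ = 92.83°  ·
  (0,5): δ = 140.75°  ·
  (1,2): δ = 119.38°  ·
  (1,3): δ = 38.63°  ·
  (1,4): δ = 54.98°  ·
  (1,5): δ = 102.91°  ·
  (2,3): δ = 99.25°  ·
  (2,4): δ = 5.63°  ✓
  (2,5): δ = 42.29°  ·
  (3,4): δ = 86.39°  ·
  (3,5): δ = 38.46°  ·
  (4,5): δ = 132.08°  ·
antipodal pairs: 2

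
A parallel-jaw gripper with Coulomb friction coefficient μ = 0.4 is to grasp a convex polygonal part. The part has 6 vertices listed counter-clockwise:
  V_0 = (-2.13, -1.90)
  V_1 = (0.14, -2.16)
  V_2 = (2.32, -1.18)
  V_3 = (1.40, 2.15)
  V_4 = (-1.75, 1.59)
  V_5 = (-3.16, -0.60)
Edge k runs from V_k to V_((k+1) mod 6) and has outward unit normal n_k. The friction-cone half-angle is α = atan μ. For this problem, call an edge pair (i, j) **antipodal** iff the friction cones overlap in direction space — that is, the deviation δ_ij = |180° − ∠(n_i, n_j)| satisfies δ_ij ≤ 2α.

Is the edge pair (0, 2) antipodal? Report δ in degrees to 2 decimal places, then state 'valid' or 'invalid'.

δ = 68.02°, invalid

α = atan 0.4 = 21.80°;  2α = 43.60°
edge 0: e_0 = (+2.27, -0.26);  n_0 = (-0.1138, -0.9935)
edge 2: e_2 = (-0.92, +3.33);  n_2 = (+0.9639, +0.2663)
∠(n_0, n_2) = 111.98°
δ = |180° − 111.98°| = 68.02°
68.02° > 2α = 43.60°  →  invalid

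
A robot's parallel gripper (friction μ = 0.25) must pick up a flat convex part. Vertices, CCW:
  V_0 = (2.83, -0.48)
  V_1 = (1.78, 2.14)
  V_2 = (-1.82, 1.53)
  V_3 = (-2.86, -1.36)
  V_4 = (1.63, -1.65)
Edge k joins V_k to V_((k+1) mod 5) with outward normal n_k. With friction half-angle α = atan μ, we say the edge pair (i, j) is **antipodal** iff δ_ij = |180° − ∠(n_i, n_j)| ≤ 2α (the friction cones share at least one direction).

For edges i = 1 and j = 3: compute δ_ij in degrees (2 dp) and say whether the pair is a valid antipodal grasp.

δ = 13.31°, valid

α = atan 0.25 = 14.04°;  2α = 28.07°
edge 1: e_1 = (-3.60, -0.61);  n_1 = (-0.1671, +0.9859)
edge 3: e_3 = (+4.49, -0.29);  n_3 = (-0.0645, -0.9979)
∠(n_1, n_3) = 166.69°
δ = |180° − 166.69°| = 13.31°
13.31° ≤ 2α = 28.07°  →  valid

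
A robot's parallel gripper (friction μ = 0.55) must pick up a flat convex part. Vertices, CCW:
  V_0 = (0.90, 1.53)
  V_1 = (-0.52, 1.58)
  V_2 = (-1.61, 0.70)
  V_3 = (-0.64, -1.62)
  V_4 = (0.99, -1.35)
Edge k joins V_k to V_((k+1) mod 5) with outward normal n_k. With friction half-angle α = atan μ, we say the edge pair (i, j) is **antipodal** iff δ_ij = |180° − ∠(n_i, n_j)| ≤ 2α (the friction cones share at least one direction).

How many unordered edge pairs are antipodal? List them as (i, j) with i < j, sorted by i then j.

count = 4; pairs: (0,3), (1,3), (1,4), (2,4)

α = atan 0.55 = 28.81°;  2α = 57.62°
n_0 = (+0.0352, +0.9994)
n_1 = (-0.6282, +0.7781)
n_2 = (-0.9226, -0.3857)
n_3 = (+0.1634, -0.9866)
n_4 = (+0.9995, +0.0312)
  (0,1): δ = 139.07°  ·
  (0,2): δ = 65.29°  ·
  (0,3): δ = 11.42°  ✓
  (0,4): δ = 93.81°  ·
  (1,2): δ = 106.23°  ·
  (1,3): δ = 29.51°  ✓
  (1,4): δ = 52.87°  ✓
  (2,3): δ = 103.28°  ·
  (2,4): δ = 20.90°  ✓
  (3,4): δ = 97.62°  ·
antipodal pairs: 4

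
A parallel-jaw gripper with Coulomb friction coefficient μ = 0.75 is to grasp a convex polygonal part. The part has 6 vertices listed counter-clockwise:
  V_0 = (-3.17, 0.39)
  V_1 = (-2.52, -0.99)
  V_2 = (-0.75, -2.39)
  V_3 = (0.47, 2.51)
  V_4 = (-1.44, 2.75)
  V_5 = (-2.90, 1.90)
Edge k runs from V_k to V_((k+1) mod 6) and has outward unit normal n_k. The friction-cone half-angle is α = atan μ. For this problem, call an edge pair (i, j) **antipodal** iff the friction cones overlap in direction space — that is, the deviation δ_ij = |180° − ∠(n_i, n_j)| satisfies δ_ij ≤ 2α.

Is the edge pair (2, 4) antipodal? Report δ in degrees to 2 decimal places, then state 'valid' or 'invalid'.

δ = 45.81°, valid

α = atan 0.75 = 36.87°;  2α = 73.74°
edge 2: e_2 = (+1.22, +4.90);  n_2 = (+0.9704, -0.2416)
edge 4: e_4 = (-1.46, -0.85);  n_4 = (-0.5031, +0.8642)
∠(n_2, n_4) = 134.19°
δ = |180° − 134.19°| = 45.81°
45.81° ≤ 2α = 73.74°  →  valid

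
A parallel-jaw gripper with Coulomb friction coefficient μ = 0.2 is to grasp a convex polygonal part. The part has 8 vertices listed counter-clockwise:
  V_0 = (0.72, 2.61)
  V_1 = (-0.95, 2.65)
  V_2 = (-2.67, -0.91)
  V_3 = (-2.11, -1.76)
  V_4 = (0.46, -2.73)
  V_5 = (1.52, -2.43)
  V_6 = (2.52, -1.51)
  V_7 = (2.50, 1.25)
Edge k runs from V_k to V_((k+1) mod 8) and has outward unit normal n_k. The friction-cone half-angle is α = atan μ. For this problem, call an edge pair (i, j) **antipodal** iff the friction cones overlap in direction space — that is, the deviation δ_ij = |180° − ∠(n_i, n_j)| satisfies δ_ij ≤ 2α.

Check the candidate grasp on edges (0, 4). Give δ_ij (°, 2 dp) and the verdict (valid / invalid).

δ = 17.17°, valid

α = atan 0.2 = 11.31°;  2α = 22.62°
edge 0: e_0 = (-1.67, +0.04);  n_0 = (+0.0239, +0.9997)
edge 4: e_4 = (+1.06, +0.30);  n_4 = (+0.2723, -0.9622)
∠(n_0, n_4) = 162.83°
δ = |180° − 162.83°| = 17.17°
17.17° ≤ 2α = 22.62°  →  valid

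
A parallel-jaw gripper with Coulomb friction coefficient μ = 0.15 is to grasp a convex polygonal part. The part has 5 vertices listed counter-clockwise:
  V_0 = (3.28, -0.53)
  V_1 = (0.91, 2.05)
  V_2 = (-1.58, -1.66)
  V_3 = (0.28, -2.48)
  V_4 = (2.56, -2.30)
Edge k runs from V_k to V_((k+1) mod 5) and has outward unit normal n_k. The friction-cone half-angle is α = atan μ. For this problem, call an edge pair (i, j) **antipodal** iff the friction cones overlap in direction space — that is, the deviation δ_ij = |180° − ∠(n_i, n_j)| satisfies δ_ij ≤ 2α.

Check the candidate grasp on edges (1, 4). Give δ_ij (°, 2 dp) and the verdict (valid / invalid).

δ = 11.73°, valid

α = atan 0.15 = 8.53°;  2α = 17.06°
edge 1: e_1 = (-2.49, -3.71);  n_1 = (-0.8303, +0.5573)
edge 4: e_4 = (+0.72, +1.77);  n_4 = (+0.9263, -0.3768)
∠(n_1, n_4) = 168.27°
δ = |180° − 168.27°| = 11.73°
11.73° ≤ 2α = 17.06°  →  valid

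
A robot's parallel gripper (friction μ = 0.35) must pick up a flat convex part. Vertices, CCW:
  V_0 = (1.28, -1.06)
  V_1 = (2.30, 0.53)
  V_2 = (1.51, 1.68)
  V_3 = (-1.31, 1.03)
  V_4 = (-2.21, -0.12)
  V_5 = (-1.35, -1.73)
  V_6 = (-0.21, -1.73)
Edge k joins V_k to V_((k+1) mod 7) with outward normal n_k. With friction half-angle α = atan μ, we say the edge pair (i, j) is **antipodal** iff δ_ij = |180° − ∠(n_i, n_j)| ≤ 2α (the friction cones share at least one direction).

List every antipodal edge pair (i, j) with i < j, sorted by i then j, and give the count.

α = atan 0.35 = 19.29°;  2α = 38.58°
n_0 = (+0.8417, -0.5400)
n_1 = (+0.8243, +0.5662)
n_2 = (-0.2246, +0.9744)
n_3 = (-0.7875, +0.6163)
n_4 = (-0.8820, -0.4712)
n_5 = (+0.0000, -1.0000)
n_6 = (+0.4101, -0.9120)
  (0,1): δ = 112.83°  ·
  (0,2): δ = 44.34°  ·
  (0,3): δ = 5.37°  ✓
  (0,4): δ = 60.79°  ·
  (0,5): δ = 122.68°  ·
  (0,6): δ = 146.89°  ·
  (1,2): δ = 111.51°  ·
  (1,3): δ = 72.53°  ·
  (1,4): δ = 6.38°  ✓
  (1,5): δ = 55.51°  ·
  (1,6): δ = 79.72°  ·
  (2,3): δ = 141.03°  ·
  (2,4): δ = 74.87°  ·
  (2,5): δ = 12.98°  ✓
  (2,6): δ = 11.23°  ✓
  (3,4): δ = 113.84°  ·
  (3,5): δ = 51.95°  ·
  (3,6): δ = 27.74°  ✓
  (4,5): δ = 118.11°  ·
  (4,6): δ = 93.90°  ·
  (5,6): δ = 155.79°  ·
antipodal pairs: 5

count = 5; pairs: (0,3), (1,4), (2,5), (2,6), (3,6)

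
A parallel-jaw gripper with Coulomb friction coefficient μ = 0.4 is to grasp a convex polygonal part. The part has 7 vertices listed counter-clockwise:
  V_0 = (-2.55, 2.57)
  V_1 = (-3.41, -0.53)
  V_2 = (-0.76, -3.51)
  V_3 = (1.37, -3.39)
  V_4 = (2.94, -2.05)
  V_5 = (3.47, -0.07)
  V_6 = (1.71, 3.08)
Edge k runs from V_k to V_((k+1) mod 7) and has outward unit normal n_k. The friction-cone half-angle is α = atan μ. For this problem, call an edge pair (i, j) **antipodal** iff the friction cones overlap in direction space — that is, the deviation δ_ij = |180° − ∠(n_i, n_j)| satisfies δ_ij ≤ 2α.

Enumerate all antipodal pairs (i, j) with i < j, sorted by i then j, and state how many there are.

count = 5; pairs: (0,3), (0,4), (1,5), (2,6), (3,6)

α = atan 0.4 = 21.80°;  2α = 43.60°
n_0 = (-0.9636, +0.2673)
n_1 = (-0.7473, -0.6645)
n_2 = (+0.0562, -0.9984)
n_3 = (+0.6492, -0.7606)
n_4 = (+0.9660, -0.2586)
n_5 = (+0.8730, +0.4878)
n_6 = (-0.1189, +0.9929)
  (0,1): δ = 122.85°  ·
  (0,2): δ = 71.27°  ·
  (0,3): δ = 34.01°  ✓
  (0,4): δ = 0.52°  ✓
  (0,5): δ = 44.70°  ·
  (0,6): δ = 112.33°  ·
  (1,2): δ = 128.42°  ·
  (1,3): δ = 91.16°  ·
  (1,4): δ = 56.63°  ·
  (1,5): δ = 12.45°  ✓
  (1,6): δ = 55.18°  ·
  (2,3): δ = 142.74°  ·
  (2,4): δ = 108.21°  ·
  (2,5): δ = 64.03°  ·
  (2,6): δ = 3.60°  ✓
  (3,4): δ = 145.47°  ·
  (3,5): δ = 101.29°  ·
  (3,6): δ = 33.65°  ✓
  (4,5): δ = 135.82°  ·
  (4,6): δ = 68.19°  ·
  (5,6): δ = 112.37°  ·
antipodal pairs: 5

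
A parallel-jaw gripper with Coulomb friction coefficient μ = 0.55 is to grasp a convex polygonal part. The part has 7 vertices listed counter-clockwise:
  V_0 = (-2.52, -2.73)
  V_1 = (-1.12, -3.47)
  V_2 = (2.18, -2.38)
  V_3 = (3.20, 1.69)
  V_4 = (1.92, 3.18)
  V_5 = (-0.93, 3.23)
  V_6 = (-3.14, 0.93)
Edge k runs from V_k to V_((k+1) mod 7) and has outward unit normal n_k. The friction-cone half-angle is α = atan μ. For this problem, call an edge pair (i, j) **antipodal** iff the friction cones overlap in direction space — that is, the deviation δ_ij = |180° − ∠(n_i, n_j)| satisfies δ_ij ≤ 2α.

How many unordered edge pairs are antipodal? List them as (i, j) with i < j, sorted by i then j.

count = 7; pairs: (0,3), (0,4), (1,4), (1,5), (2,5), (2,6), (3,6)

α = atan 0.55 = 28.81°;  2α = 57.62°
n_0 = (-0.4673, -0.8841)
n_1 = (+0.3136, -0.9495)
n_2 = (+0.9700, -0.2431)
n_3 = (+0.7585, +0.6516)
n_4 = (+0.0175, +0.9998)
n_5 = (-0.7211, +0.6929)
n_6 = (-0.9860, -0.1670)
  (0,1): δ = 133.86°  ·
  (0,2): δ = 76.21°  ·
  (0,3): δ = 21.48°  ✓
  (0,4): δ = 26.85°  ✓
  (0,5): δ = 74.00°  ·
  (0,6): δ = 127.47°  ·
  (1,2): δ = 122.35°  ·
  (1,3): δ = 67.61°  ·
  (1,4): δ = 19.28°  ✓
  (1,5): δ = 27.86°  ✓
  (1,6): δ = 81.34°  ·
  (2,3): δ = 125.27°  ·
  (2,4): δ = 76.94°  ·
  (2,5): δ = 29.79°  ✓
  (2,6): δ = 23.68°  ✓
  (3,4): δ = 131.67°  ·
  (3,5): δ = 84.52°  ·
  (3,6): δ = 31.05°  ✓
  (4,5): δ = 132.85°  ·
  (4,6): δ = 79.38°  ·
  (5,6): δ = 126.53°  ·
antipodal pairs: 7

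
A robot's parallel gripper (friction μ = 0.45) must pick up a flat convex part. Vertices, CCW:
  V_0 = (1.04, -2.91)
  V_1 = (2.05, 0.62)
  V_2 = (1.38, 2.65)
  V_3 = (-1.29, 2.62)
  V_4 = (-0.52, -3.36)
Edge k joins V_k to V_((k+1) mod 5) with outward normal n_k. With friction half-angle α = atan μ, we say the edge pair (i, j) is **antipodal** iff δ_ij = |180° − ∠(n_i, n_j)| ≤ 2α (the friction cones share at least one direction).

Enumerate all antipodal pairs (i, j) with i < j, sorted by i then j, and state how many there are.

count = 3; pairs: (0,3), (1,3), (2,4)

α = atan 0.45 = 24.23°;  2α = 48.46°
n_0 = (+0.9614, -0.2751)
n_1 = (+0.9496, +0.3134)
n_2 = (-0.0112, +0.9999)
n_3 = (-0.9918, -0.1277)
n_4 = (+0.2772, -0.9608)
  (0,1): δ = 145.77°  ·
  (0,2): δ = 73.39°  ·
  (0,3): δ = 23.30°  ✓
  (0,4): δ = 122.06°  ·
  (1,2): δ = 107.62°  ·
  (1,3): δ = 10.93°  ✓
  (1,4): δ = 87.83°  ·
  (2,3): δ = 83.31°  ·
  (2,4): δ = 15.45°  ✓
  (3,4): δ = 81.25°  ·
antipodal pairs: 3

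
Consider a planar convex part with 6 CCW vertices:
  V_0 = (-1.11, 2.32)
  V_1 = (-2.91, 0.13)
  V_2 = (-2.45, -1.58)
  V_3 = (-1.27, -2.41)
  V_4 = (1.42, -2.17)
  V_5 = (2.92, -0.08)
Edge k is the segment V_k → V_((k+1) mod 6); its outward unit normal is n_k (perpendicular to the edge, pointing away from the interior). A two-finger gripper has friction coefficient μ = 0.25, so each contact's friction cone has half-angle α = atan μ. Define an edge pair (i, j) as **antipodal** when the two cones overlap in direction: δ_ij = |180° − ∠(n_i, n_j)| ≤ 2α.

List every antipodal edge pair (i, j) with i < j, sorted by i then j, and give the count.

α = atan 0.25 = 14.04°;  2α = 28.07°
n_0 = (-0.7725, +0.6350)
n_1 = (-0.9657, -0.2598)
n_2 = (-0.5753, -0.8179)
n_3 = (+0.0889, -0.9960)
n_4 = (+0.8124, -0.5831)
n_5 = (+0.5117, +0.8592)
  (0,1): δ = 125.53°  ·
  (0,2): δ = 85.70°  ·
  (0,3): δ = 45.48°  ·
  (0,4): δ = 3.75°  ✓
  (0,5): δ = 98.64°  ·
  (1,2): δ = 140.18°  ·
  (1,3): δ = 99.96°  ·
  (1,4): δ = 50.72°  ·
  (1,5): δ = 44.17°  ·
  (2,3): δ = 139.78°  ·
  (2,4): δ = 90.54°  ·
  (2,5): δ = 4.35°  ✓
  (3,4): δ = 130.77°  ·
  (3,5): δ = 35.87°  ·
  (4,5): δ = 85.11°  ·
antipodal pairs: 2

count = 2; pairs: (0,4), (2,5)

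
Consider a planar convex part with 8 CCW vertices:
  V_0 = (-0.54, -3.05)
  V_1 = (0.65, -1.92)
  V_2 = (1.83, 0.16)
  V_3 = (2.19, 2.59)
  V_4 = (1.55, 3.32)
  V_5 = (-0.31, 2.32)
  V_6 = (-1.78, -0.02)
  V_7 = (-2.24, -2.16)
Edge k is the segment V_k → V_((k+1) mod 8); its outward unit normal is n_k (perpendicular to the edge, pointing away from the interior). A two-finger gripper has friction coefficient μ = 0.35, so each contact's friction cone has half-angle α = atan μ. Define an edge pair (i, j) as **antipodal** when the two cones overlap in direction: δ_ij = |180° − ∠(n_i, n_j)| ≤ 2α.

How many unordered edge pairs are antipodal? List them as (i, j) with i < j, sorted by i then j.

α = atan 0.35 = 19.29°;  2α = 38.58°
n_0 = (+0.6886, -0.7252)
n_1 = (+0.8698, -0.4934)
n_2 = (+0.9892, -0.1465)
n_3 = (+0.7519, +0.6592)
n_4 = (-0.4735, +0.8808)
n_5 = (-0.8468, +0.5319)
n_6 = (-0.9777, +0.2102)
n_7 = (-0.4638, -0.8859)
  (0,1): δ = 163.09°  ·
  (0,2): δ = 141.95°  ·
  (0,3): δ = 92.28°  ·
  (0,4): δ = 15.25°  ✓
  (0,5): δ = 14.34°  ✓
  (0,6): δ = 34.35°  ✓
  (0,7): δ = 108.85°  ·
  (1,2): δ = 158.86°  ·
  (1,3): δ = 109.19°  ·
  (1,4): δ = 32.17°  ✓
  (1,5): δ = 2.57°  ✓
  (1,6): δ = 17.44°  ✓
  (1,7): δ = 91.93°  ·
  (2,3): δ = 130.33°  ·
  (2,4): δ = 53.31°  ·
  (2,5): δ = 23.71°  ✓
  (2,6): δ = 3.70°  ✓
  (2,7): δ = 70.79°  ·
  (3,4): δ = 102.98°  ·
  (3,5): δ = 73.38°  ·
  (3,6): δ = 53.37°  ·
  (3,7): δ = 21.13°  ✓
  (4,5): δ = 150.40°  ·
  (4,6): δ = 130.40°  ·
  (4,7): δ = 55.90°  ·
  (5,6): δ = 159.99°  ·
  (5,7): δ = 85.50°  ·
  (6,7): δ = 105.50°  ·
antipodal pairs: 9

count = 9; pairs: (0,4), (0,5), (0,6), (1,4), (1,5), (1,6), (2,5), (2,6), (3,7)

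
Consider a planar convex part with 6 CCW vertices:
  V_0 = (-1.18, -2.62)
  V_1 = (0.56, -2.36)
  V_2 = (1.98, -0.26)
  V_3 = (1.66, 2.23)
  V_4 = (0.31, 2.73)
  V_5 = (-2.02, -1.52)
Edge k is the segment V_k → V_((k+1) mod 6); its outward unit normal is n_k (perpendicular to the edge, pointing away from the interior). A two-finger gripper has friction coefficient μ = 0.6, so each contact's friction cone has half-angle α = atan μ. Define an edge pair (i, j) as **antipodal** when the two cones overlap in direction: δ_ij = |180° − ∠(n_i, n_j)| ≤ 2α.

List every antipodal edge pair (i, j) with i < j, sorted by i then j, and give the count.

count = 6; pairs: (0,3), (0,4), (1,4), (2,4), (2,5), (3,5)

α = atan 0.6 = 30.96°;  2α = 61.93°
n_0 = (+0.1478, -0.9890)
n_1 = (+0.8284, -0.5602)
n_2 = (+0.9918, +0.1275)
n_3 = (+0.3473, +0.9377)
n_4 = (-0.8769, +0.4807)
n_5 = (-0.7948, -0.6069)
  (0,1): δ = 132.56°  ·
  (0,2): δ = 91.18°  ·
  (0,3): δ = 28.82°  ✓
  (0,4): δ = 52.77°  ✓
  (0,5): δ = 118.87°  ·
  (1,2): δ = 138.61°  ·
  (1,3): δ = 76.26°  ·
  (1,4): δ = 5.33°  ✓
  (1,5): δ = 71.43°  ·
  (2,3): δ = 117.65°  ·
  (2,4): δ = 36.06°  ✓
  (2,5): δ = 30.04°  ✓
  (3,4): δ = 98.41°  ·
  (3,5): δ = 32.31°  ✓
  (4,5): δ = 113.90°  ·
antipodal pairs: 6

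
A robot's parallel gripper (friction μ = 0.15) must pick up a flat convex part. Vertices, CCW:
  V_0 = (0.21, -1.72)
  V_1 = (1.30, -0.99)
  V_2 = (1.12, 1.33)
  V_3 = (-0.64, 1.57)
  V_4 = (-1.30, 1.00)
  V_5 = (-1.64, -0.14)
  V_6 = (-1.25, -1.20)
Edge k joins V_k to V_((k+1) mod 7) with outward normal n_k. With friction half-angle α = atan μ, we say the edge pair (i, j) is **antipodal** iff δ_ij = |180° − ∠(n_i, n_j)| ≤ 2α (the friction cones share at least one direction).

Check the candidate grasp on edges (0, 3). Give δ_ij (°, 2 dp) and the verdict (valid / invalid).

δ = 7.00°, valid

α = atan 0.15 = 8.53°;  2α = 17.06°
edge 0: e_0 = (+1.09, +0.73);  n_0 = (+0.5565, -0.8309)
edge 3: e_3 = (-0.66, -0.57);  n_3 = (-0.6536, +0.7568)
∠(n_0, n_3) = 173.00°
δ = |180° − 173.00°| = 7.00°
7.00° ≤ 2α = 17.06°  →  valid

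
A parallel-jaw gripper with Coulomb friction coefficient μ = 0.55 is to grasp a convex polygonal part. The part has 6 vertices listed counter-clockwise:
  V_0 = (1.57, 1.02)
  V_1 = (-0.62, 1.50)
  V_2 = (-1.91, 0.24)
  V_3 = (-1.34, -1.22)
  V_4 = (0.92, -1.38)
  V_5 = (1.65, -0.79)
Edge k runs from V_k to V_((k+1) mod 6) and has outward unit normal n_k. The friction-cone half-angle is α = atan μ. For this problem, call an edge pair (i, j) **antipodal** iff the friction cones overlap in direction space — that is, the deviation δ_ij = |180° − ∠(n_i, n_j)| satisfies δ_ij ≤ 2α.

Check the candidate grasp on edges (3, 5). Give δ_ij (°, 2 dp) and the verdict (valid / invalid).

α = atan 0.55 = 28.81°;  2α = 57.62°
edge 3: e_3 = (+2.26, -0.16);  n_3 = (-0.0706, -0.9975)
edge 5: e_5 = (-0.08, +1.81);  n_5 = (+0.9990, +0.0442)
∠(n_3, n_5) = 96.58°
δ = |180° − 96.58°| = 83.42°
83.42° > 2α = 57.62°  →  invalid

δ = 83.42°, invalid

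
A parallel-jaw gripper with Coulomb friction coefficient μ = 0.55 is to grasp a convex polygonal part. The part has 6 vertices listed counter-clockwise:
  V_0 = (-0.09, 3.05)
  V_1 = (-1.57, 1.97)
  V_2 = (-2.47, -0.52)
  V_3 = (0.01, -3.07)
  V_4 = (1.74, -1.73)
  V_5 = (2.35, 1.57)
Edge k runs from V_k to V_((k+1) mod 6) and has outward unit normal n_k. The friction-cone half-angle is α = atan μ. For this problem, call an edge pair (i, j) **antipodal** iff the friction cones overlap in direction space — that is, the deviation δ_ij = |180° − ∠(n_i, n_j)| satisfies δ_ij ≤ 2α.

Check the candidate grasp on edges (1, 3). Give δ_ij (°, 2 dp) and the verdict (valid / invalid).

α = atan 0.55 = 28.81°;  2α = 57.62°
edge 1: e_1 = (-0.90, -2.49);  n_1 = (-0.9405, +0.3399)
edge 3: e_3 = (+1.73, +1.34);  n_3 = (+0.6124, -0.7906)
∠(n_1, n_3) = 147.63°
δ = |180° − 147.63°| = 32.37°
32.37° ≤ 2α = 57.62°  →  valid

δ = 32.37°, valid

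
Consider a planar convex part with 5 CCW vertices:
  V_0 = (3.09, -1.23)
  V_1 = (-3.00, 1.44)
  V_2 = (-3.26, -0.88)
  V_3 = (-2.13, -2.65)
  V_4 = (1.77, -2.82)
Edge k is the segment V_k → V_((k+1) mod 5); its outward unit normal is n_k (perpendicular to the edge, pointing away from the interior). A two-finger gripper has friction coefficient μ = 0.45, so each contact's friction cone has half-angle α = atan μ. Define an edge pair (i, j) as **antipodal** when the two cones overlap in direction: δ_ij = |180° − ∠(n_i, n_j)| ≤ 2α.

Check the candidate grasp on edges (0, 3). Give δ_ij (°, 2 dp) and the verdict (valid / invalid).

α = atan 0.45 = 24.23°;  2α = 48.46°
edge 0: e_0 = (-6.09, +2.67);  n_0 = (+0.4015, +0.9158)
edge 3: e_3 = (+3.90, -0.17);  n_3 = (-0.0435, -0.9991)
∠(n_0, n_3) = 158.82°
δ = |180° − 158.82°| = 21.18°
21.18° ≤ 2α = 48.46°  →  valid

δ = 21.18°, valid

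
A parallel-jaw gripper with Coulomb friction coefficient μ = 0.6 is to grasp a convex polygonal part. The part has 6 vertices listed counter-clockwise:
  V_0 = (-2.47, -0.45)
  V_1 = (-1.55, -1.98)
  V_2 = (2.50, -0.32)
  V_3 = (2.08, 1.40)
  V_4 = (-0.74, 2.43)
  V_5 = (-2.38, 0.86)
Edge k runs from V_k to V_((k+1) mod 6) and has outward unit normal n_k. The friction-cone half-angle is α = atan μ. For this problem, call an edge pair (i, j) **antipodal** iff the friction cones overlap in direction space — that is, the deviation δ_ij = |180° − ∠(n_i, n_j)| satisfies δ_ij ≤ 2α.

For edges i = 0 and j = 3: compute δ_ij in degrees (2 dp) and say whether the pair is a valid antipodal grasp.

δ = 38.92°, valid

α = atan 0.6 = 30.96°;  2α = 61.93°
edge 0: e_0 = (+0.92, -1.53);  n_0 = (-0.8570, -0.5153)
edge 3: e_3 = (-2.82, +1.03);  n_3 = (+0.3431, +0.9393)
∠(n_0, n_3) = 141.08°
δ = |180° − 141.08°| = 38.92°
38.92° ≤ 2α = 61.93°  →  valid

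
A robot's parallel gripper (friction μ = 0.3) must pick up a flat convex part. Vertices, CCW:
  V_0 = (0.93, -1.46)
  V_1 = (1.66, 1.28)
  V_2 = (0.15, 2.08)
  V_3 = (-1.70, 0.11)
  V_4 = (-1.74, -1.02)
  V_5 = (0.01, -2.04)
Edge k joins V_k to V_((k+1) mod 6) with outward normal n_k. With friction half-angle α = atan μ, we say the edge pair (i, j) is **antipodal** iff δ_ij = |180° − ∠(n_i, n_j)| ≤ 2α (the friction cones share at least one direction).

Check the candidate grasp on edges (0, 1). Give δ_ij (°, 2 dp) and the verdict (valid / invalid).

α = atan 0.3 = 16.70°;  2α = 33.40°
edge 0: e_0 = (+0.73, +2.74);  n_0 = (+0.9663, -0.2574)
edge 1: e_1 = (-1.51, +0.80);  n_1 = (+0.4682, +0.8836)
∠(n_0, n_1) = 77.00°
δ = |180° − 77.00°| = 103.00°
103.00° > 2α = 33.40°  →  invalid

δ = 103.00°, invalid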